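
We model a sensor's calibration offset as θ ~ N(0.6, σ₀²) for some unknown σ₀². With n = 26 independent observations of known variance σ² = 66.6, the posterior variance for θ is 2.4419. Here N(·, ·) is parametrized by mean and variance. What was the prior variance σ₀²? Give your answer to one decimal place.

For the Normal–Normal model with known σ², precisions add: τ_n = τ₀ + n/σ².
So 1/σ₀² = 1/2.4419 − 26/66.6 = 0.409517 − 0.390390 = 0.019127.
Hence σ₀² = 1/0.019127 ≈ 52.3.

σ₀² = 52.3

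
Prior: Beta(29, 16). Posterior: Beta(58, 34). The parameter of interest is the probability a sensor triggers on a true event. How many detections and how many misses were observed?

Under Beta–binomial conjugacy the posterior parameters are (α+s, β+f).
So s = 58 − 29 = 29 and f = 34 − 16 = 18.

29 detections and 18 misses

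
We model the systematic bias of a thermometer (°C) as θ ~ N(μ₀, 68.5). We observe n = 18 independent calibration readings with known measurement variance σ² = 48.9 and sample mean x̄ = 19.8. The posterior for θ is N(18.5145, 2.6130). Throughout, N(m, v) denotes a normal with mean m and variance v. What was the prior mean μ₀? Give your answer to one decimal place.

The posterior mean is a precision-weighted average: μ_n = (τ₀μ₀ + τ_data·x̄)/(τ₀+τ_data), with τ₀=1/σ₀² and τ_data=n/σ².
Here τ₀ = 1/68.5 = 0.014599 and τ_data = 18/48.9 = 0.368098, so τ_n = 0.382697.
Rearranging for μ₀: μ₀ = (μ_n·τ_n − τ_data·x̄)/τ₀ = (18.5145·0.382697 − 0.368098·19.8) / 0.014599 = -0.202897/0.014599 ≈ -13.9.

μ₀ = -13.9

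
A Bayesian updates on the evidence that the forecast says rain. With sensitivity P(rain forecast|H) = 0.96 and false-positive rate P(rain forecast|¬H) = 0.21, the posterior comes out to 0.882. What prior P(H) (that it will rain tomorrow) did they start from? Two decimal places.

Bayes' rule in odds form gives O(H|E) = O(H)·[P(E|H)/P(E|¬H)], hence O(H) = O(H|E)/LR.
Posterior odds = 0.882/(1−0.882) = 7.4746. LR = 0.96/0.21 = 4.5714.
Prior odds = 7.4746/4.5714 = 1.6351, so P(H) = 1.6351/(1+1.6351) ≈ 0.62.

P(H) = 0.62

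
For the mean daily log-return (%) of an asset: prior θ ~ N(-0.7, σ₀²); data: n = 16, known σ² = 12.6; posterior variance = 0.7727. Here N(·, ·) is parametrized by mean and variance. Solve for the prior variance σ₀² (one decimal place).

For the Normal–Normal model with known σ², precisions add: τ_n = τ₀ + n/σ².
So 1/σ₀² = 1/0.7727 − 16/12.6 = 1.294163 − 1.269841 = 0.024322.
Hence σ₀² = 1/0.024322 ≈ 41.1.

σ₀² = 41.1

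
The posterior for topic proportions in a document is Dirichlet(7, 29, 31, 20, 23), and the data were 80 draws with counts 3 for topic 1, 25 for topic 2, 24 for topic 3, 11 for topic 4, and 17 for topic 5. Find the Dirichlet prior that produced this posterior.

Dirichlet(4, 4, 7, 9, 6)

For a Dirichlet(α) prior with multinomial counts c, the posterior is Dirichlet(α + c) componentwise.
Subtract each count from the matching posterior parameter: 7−3=4, 29−25=4, 31−24=7, 20−11=9, 23−17=6.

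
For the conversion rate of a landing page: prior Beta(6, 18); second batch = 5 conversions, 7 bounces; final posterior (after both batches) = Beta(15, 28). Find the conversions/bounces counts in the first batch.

Sequential conjugate updates are equivalent to a single update on the pooled data, so total successes = posterior α − prior α and total failures = posterior β − prior β.
Total across both batches: 15−6=9 conversions, 28−18=10 bounces.
Subtract the second batch: 9−5=4 conversions and 10−7=3 bounces.

4 conversions and 3 bounces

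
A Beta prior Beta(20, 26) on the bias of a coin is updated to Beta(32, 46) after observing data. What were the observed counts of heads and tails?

12 heads and 20 tails

Beta is conjugate to the binomial likelihood: posterior = Beta(a+s, b+f).
Match parameters: s=32−20=12, f=46−26=20.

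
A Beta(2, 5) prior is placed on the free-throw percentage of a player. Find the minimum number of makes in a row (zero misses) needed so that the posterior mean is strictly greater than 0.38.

After k makes and 0 misses the posterior is Beta(2+k, 5), with mean (2+k)/(2+5+k).
Set (2+k)/(7+k) > 0.38 and solve: k > (0.38·7 − 2)/(1 − 0.38) = 1.065.
The smallest integer exceeding 1.065 is 2, and checking k=2: (4)/(9) = 0.4444 > 0.38.

k = 2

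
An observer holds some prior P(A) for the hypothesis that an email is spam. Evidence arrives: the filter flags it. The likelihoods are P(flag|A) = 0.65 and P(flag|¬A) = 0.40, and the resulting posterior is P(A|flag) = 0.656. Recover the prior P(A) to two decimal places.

P(A) = 0.54

Bayes' rule in odds form gives O(A|E) = O(A)·[P(E|A)/P(E|¬A)], hence O(A) = O(A|E)/LR.
Posterior odds = 0.656/(1−0.656) = 1.9070. LR = 0.65/0.40 = 1.6250.
Prior odds = 1.9070/1.6250 = 1.1735, so P(A) = 1.1735/(1+1.1735) ≈ 0.54.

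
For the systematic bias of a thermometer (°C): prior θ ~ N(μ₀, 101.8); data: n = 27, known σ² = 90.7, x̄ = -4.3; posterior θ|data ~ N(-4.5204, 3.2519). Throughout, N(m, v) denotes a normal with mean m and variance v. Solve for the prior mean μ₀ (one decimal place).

With known observation variance, the Normal–Normal posterior has precision τ_n = τ₀ + n/σ² and mean μ_n = (τ₀μ₀ + (n/σ²)x̄)/τ_n.
Here τ₀ = 1/101.8 = 0.009823 and τ_data = 27/90.7 = 0.297685, so τ_n = 0.307508.
Rearranging for μ₀: μ₀ = (μ_n·τ_n − τ_data·x̄)/τ₀ = (-4.5204·0.307508 − 0.297685·-4.3) / 0.009823 = -0.110014/0.009823 ≈ -11.2.

μ₀ = -11.2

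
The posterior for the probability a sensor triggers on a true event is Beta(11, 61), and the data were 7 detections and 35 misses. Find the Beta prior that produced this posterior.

Beta(4, 26)

Beta is conjugate to the binomial likelihood: posterior = Beta(α+s, β+f).
Subtract the data counts: 11−7=4, 61−35=26.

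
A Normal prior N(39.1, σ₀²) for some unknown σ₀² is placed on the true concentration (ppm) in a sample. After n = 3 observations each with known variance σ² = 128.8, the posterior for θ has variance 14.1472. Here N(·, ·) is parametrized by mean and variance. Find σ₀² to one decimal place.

σ₀² = 21.1

For the Normal–Normal model with known σ², precisions add: τ_n = τ₀ + n/σ².
So 1/σ₀² = 1/14.1472 − 3/128.8 = 0.070685 − 0.023292 = 0.047393.
Hence σ₀² = 1/0.047393 ≈ 21.1.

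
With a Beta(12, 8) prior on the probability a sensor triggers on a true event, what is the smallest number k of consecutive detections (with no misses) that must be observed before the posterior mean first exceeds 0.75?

k = 13

After k detections and 0 misses the posterior is Beta(12+k, 8), with mean (12+k)/(12+8+k).
Set (12+k)/(20+k) > 0.75 and solve: k > (0.75·20 − 12)/(1 − 0.75) = 12.000.
The smallest integer exceeding 12.000 is 13, and checking k=13: (25)/(33) = 0.7576 > 0.75.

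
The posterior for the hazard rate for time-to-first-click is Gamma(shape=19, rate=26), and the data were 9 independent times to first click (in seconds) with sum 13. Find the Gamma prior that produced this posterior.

Gamma(shape=10, rate=13)

Gamma–exponential conjugacy: posterior shape = α + n, posterior rate = β + Σtᵢ.
So α = 19 − 9 = 10 and β = 26 − 13 = 13.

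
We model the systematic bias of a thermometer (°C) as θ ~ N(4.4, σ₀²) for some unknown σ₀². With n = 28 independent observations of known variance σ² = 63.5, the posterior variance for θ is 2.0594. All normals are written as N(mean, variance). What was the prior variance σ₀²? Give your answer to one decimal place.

σ₀² = 22.4

Posterior precision equals prior precision plus data precision: 1/σ_n² = 1/σ₀² + n/σ².
So 1/σ₀² = 1/2.0594 − 28/63.5 = 0.485578 − 0.440945 = 0.044633.
Hence σ₀² = 1/0.044633 ≈ 22.4.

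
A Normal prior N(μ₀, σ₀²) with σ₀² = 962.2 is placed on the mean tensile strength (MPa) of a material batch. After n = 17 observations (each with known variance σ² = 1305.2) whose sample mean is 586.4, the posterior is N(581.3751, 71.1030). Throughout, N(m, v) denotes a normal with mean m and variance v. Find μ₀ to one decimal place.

μ₀ = 518.4

With known observation variance, the Normal–Normal posterior has precision τ_n = τ₀ + n/σ² and mean μ_n = (τ₀μ₀ + (n/σ²)x̄)/τ_n.
Here τ₀ = 1/962.2 = 0.001039 and τ_data = 17/1305.2 = 0.013025, so τ_n = 0.014064.
Rearranging for μ₀: μ₀ = (μ_n·τ_n − τ_data·x̄)/τ₀ = (581.3751·0.014064 − 0.013025·586.4) / 0.001039 = 0.538599/0.001039 ≈ 518.4.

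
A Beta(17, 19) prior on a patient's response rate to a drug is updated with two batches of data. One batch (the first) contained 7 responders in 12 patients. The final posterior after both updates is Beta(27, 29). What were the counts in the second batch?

3 responders and 5 non-responders

Sequential conjugate updates are equivalent to a single update on the pooled data, so total successes = posterior α − prior α and total failures = posterior β − prior β.
Total across both batches: 27−17=10 responders, 29−19=10 non-responders.
Subtract the first batch: 10−7=3 responders and 10−5=5 non-responders.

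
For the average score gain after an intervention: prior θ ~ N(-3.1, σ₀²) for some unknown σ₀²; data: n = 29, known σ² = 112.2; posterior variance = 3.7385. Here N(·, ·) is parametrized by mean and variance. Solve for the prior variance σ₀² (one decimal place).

σ₀² = 110.9

Posterior precision equals prior precision plus data precision: 1/σ_n² = 1/σ₀² + n/σ².
So 1/σ₀² = 1/3.7385 − 29/112.2 = 0.267487 − 0.258467 = 0.009020.
Hence σ₀² = 1/0.009020 ≈ 110.9.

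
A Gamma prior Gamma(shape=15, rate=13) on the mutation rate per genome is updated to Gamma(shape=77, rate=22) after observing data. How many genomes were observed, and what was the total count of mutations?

Gamma–Poisson conjugacy: posterior shape = α + Σxᵢ, posterior rate = β + n.
Matching: Σxᵢ = 77 − 15 = 62 and n = 22 − 13 = 9.

n = 9 genomes with total 62 mutations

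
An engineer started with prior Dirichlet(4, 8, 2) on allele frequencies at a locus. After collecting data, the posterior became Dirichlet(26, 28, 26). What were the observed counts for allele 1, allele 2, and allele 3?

For a Dirichlet(α) prior with multinomial counts c, the posterior is Dirichlet(α + c) componentwise.
Counts are posterior − prior componentwise: 26−4=22, 28−8=20, 26−2=24.

counts (22, 20, 24)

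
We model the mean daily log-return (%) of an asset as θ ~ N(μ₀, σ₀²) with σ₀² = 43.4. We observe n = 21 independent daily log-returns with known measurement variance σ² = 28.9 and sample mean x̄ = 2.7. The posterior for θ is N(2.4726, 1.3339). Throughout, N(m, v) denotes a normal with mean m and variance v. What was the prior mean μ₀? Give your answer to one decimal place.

With known observation variance, the Normal–Normal posterior has precision τ_n = τ₀ + n/σ² and mean μ_n = (τ₀μ₀ + (n/σ²)x̄)/τ_n.
Here τ₀ = 1/43.4 = 0.023041 and τ_data = 21/28.9 = 0.726644, so τ_n = 0.749685.
Rearranging for μ₀: μ₀ = (μ_n·τ_n − τ_data·x̄)/τ₀ = (2.4726·0.749685 − 0.726644·2.7) / 0.023041 = -0.108268/0.023041 ≈ -4.7.

μ₀ = -4.7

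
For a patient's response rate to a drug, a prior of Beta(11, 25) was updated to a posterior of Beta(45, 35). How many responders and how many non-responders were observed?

34 responders and 10 non-responders

Under Beta–binomial conjugacy the posterior parameters are (a+s, b+f).
Match parameters: s=45−11=34, f=35−25=10.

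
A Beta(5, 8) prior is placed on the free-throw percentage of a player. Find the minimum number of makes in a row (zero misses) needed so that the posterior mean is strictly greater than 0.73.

After k makes and 0 misses the posterior is Beta(5+k, 8), with mean (5+k)/(5+8+k).
Set (5+k)/(13+k) > 0.73 and solve: k > (0.73·13 − 5)/(1 − 0.73) = 16.630.
The smallest integer exceeding 16.630 is 17, and checking k=17: (22)/(30) = 0.7333 > 0.73.

k = 17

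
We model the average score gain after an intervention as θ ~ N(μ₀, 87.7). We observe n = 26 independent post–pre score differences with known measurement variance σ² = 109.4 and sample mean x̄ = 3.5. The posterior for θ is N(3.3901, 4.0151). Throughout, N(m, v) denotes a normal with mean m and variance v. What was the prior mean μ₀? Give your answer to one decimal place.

With known observation variance, the Normal–Normal posterior has precision τ_n = τ₀ + n/σ² and mean μ_n = (τ₀μ₀ + (n/σ²)x̄)/τ_n.
Here τ₀ = 1/87.7 = 0.011403 and τ_data = 26/109.4 = 0.237660, so τ_n = 0.249063.
Rearranging for μ₀: μ₀ = (μ_n·τ_n − τ_data·x̄)/τ₀ = (3.3901·0.249063 − 0.237660·3.5) / 0.011403 = 0.012538/0.011403 ≈ 1.1.

μ₀ = 1.1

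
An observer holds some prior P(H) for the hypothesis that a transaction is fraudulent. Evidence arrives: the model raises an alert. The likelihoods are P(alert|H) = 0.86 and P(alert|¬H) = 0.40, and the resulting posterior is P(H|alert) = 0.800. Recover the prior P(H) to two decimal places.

P(H) = 0.65

In odds form, posterior odds = prior odds × likelihood ratio, so prior odds = posterior odds ÷ LR.
Posterior odds = 0.800/(1−0.800) = 4.0000. LR = 0.86/0.40 = 2.1500.
Prior odds = 4.0000/2.1500 = 1.8605, so P(H) = 1.8605/(1+1.8605) ≈ 0.65.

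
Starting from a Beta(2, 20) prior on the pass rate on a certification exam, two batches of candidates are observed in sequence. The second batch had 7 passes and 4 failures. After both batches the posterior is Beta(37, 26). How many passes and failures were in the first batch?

Sequential conjugate updates are equivalent to a single update on the pooled data, so total successes = posterior α − prior α and total failures = posterior β − prior β.
Total across both batches: 37−2=35 passes, 26−20=6 failures.
Subtract the second batch: 35−7=28 passes and 6−4=2 failures.

28 passes and 2 failures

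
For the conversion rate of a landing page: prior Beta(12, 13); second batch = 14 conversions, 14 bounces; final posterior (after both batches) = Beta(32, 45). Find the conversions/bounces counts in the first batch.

Sequential conjugate updates are equivalent to a single update on the pooled data, so total successes = posterior α − prior α and total failures = posterior β − prior β.
Total across both batches: 32−12=20 conversions, 45−13=32 bounces.
Subtract the second batch: 20−14=6 conversions and 32−14=18 bounces.

6 conversions and 18 bounces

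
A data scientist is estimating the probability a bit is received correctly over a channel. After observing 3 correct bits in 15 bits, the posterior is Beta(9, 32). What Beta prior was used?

A Beta(α, β) prior with s successes and f failures in binomial data gives a Beta(α+s, β+f) posterior.
So α = 9 − 3 = 6 and β = 32 − 12 = 20.

Beta(6, 20)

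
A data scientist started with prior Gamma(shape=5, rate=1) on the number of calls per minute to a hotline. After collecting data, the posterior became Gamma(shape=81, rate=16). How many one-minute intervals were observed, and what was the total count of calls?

Gamma–Poisson conjugacy: posterior shape = α + Σxᵢ, posterior rate = β + n.
Matching: Σxᵢ = 81 − 5 = 76 and n = 16 − 1 = 15.

n = 15 one-minute intervals with total 76 calls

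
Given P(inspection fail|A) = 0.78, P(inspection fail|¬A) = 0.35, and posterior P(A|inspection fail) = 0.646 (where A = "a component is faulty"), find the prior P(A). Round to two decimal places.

In odds form, posterior odds = prior odds × likelihood ratio, so prior odds = posterior odds ÷ LR.
Posterior odds = 0.646/(1−0.646) = 1.8249. LR = 0.78/0.35 = 2.2286.
Prior odds = 1.8249/2.2286 = 0.8189, so P(A) = 0.8189/(1+0.8189) ≈ 0.45.

P(A) = 0.45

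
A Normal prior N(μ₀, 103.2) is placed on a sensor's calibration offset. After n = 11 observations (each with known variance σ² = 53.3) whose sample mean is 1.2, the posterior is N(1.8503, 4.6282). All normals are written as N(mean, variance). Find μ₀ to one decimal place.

The posterior mean is a precision-weighted average: μ_n = (τ₀μ₀ + τ_data·x̄)/(τ₀+τ_data), with τ₀=1/σ₀² and τ_data=n/σ².
Here τ₀ = 1/103.2 = 0.009690 and τ_data = 11/53.3 = 0.206379, so τ_n = 0.216069.
Rearranging for μ₀: μ₀ = (μ_n·τ_n − τ_data·x̄)/τ₀ = (1.8503·0.216069 − 0.206379·1.2) / 0.009690 = 0.152138/0.009690 ≈ 15.7.

μ₀ = 15.7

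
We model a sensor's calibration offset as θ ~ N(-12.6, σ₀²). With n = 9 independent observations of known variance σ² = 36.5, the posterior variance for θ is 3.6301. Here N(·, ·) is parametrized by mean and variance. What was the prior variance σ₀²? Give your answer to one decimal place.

Posterior precision equals prior precision plus data precision: 1/σ_n² = 1/σ₀² + n/σ².
So 1/σ₀² = 1/3.6301 − 9/36.5 = 0.275475 − 0.246575 = 0.028900.
Hence σ₀² = 1/0.028900 ≈ 34.6.

σ₀² = 34.6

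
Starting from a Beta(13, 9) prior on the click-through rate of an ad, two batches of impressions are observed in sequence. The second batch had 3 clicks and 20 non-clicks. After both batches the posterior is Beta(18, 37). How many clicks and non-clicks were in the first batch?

Sequential conjugate updates are equivalent to a single update on the pooled data, so total successes = posterior α − prior α and total failures = posterior β − prior β.
Total across both batches: 18−13=5 clicks, 37−9=28 non-clicks.
Subtract the second batch: 5−3=2 clicks and 28−20=8 non-clicks.

2 clicks and 8 non-clicks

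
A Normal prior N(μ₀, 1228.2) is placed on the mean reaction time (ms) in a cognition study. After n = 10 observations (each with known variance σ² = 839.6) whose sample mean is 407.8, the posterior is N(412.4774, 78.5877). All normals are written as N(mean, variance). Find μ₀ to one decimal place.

With known observation variance, the Normal–Normal posterior has precision τ_n = τ₀ + n/σ² and mean μ_n = (τ₀μ₀ + (n/σ²)x̄)/τ_n.
Here τ₀ = 1/1228.2 = 0.000814 and τ_data = 10/839.6 = 0.011910, so τ_n = 0.012724.
Rearranging for μ₀: μ₀ = (μ_n·τ_n − τ_data·x̄)/τ₀ = (412.4774·0.012724 − 0.011910·407.8) / 0.000814 = 0.391464/0.000814 ≈ 480.9.

μ₀ = 480.9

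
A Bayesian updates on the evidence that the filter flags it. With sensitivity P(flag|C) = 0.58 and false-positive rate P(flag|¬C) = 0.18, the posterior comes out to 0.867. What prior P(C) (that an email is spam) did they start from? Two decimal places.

In odds form, posterior odds = prior odds × likelihood ratio, so prior odds = posterior odds ÷ LR.
Posterior odds = 0.867/(1−0.867) = 6.5188. LR = 0.58/0.18 = 3.2222.
Prior odds = 6.5188/3.2222 = 2.0231, so P(C) = 2.0231/(1+2.0231) ≈ 0.67.

P(C) = 0.67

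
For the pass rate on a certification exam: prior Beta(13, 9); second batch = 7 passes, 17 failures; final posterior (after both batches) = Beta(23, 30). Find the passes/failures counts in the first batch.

Because Beta–binomial updating is additive in the counts, the combined data contributed (α_post−α_prior, β_post−β_prior) successes and failures.
Total across both batches: 23−13=10 passes, 30−9=21 failures.
Subtract the second batch: 10−7=3 passes and 21−17=4 failures.

3 passes and 4 failures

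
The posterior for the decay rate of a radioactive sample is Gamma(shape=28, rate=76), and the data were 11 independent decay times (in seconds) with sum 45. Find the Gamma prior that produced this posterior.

Gamma(shape=17, rate=31)

For an exponential likelihood with a Gamma(α, β) prior on the rate, n observations with total T give posterior Gamma(α+n, β+T).
So α = 28 − 11 = 17 and β = 76 − 45 = 31.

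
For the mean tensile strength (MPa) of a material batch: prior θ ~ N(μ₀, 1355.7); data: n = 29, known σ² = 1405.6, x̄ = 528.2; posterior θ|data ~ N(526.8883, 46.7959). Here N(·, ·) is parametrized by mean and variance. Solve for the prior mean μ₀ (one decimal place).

μ₀ = 490.2

The posterior mean is a precision-weighted average: μ_n = (τ₀μ₀ + τ_data·x̄)/(τ₀+τ_data), with τ₀=1/σ₀² and τ_data=n/σ².
Here τ₀ = 1/1355.7 = 0.000738 and τ_data = 29/1405.6 = 0.020632, so τ_n = 0.021370.
Rearranging for μ₀: μ₀ = (μ_n·τ_n − τ_data·x̄)/τ₀ = (526.8883·0.021370 − 0.020632·528.2) / 0.000738 = 0.361781/0.000738 ≈ 490.2.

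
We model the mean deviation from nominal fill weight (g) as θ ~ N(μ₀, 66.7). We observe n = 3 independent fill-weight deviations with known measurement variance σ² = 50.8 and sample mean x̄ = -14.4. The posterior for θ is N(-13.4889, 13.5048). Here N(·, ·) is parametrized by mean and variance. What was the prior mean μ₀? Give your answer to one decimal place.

With known observation variance, the Normal–Normal posterior has precision τ_n = τ₀ + n/σ² and mean μ_n = (τ₀μ₀ + (n/σ²)x̄)/τ_n.
Here τ₀ = 1/66.7 = 0.014993 and τ_data = 3/50.8 = 0.059055, so τ_n = 0.074048.
Rearranging for μ₀: μ₀ = (μ_n·τ_n − τ_data·x̄)/τ₀ = (-13.4889·0.074048 − 0.059055·-14.4) / 0.014993 = -0.148434/0.014993 ≈ -9.9.

μ₀ = -9.9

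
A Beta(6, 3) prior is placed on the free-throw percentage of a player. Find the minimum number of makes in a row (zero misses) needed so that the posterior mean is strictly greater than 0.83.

After k makes and 0 misses the posterior is Beta(6+k, 3), with mean (6+k)/(6+3+k).
Set (6+k)/(9+k) > 0.83 and solve: k > (0.83·9 − 6)/(1 − 0.83) = 8.647.
The smallest integer exceeding 8.647 is 9.

k = 9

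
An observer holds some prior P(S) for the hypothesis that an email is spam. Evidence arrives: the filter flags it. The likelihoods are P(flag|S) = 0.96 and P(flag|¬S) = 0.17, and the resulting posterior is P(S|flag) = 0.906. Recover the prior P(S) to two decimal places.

In odds form, posterior odds = prior odds × likelihood ratio, so prior odds = posterior odds ÷ LR.
Posterior odds = 0.906/(1−0.906) = 9.6383. LR = 0.96/0.17 = 5.6471.
Prior odds = 9.6383/5.6471 = 1.7068, so P(S) = 1.7068/(1+1.7068) ≈ 0.63.

P(S) = 0.63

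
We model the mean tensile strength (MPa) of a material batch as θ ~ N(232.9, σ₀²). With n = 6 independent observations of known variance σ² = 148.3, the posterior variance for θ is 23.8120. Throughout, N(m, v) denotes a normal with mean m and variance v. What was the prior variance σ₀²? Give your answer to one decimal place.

Posterior precision equals prior precision plus data precision: 1/σ_n² = 1/σ₀² + n/σ².
So 1/σ₀² = 1/23.8120 − 6/148.3 = 0.041996 − 0.040459 = 0.001537.
Hence σ₀² = 1/0.001537 ≈ 650.6.

σ₀² = 650.6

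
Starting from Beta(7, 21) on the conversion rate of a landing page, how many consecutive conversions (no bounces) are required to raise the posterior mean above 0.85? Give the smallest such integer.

k = 113

After k conversions and 0 bounces the posterior is Beta(7+k, 21), with mean (7+k)/(7+21+k).
Set (7+k)/(28+k) > 0.85 and solve: k > (0.85·28 − 7)/(1 − 0.85) = 112.000.
The smallest integer exceeding 112.000 is 113, and checking k=113: (120)/(141) = 0.8511 > 0.85.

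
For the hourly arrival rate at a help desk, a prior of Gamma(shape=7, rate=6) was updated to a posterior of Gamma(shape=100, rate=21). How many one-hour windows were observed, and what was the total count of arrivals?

n = 15 one-hour windows with total 93 arrivals

Gamma–Poisson conjugacy: posterior shape = α + Σxᵢ, posterior rate = β + n.
Matching: Σxᵢ = 100 − 7 = 93 and n = 21 − 6 = 15.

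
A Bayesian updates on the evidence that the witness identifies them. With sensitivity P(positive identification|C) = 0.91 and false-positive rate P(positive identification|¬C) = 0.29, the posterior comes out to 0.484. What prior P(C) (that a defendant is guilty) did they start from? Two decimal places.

P(C) = 0.23

In odds form, posterior odds = prior odds × likelihood ratio, so prior odds = posterior odds ÷ LR.
Posterior odds = 0.484/(1−0.484) = 0.9380. LR = 0.91/0.29 = 3.1379.
Prior odds = 0.9380/3.1379 = 0.2989, so P(C) = 0.2989/(1+0.2989) ≈ 0.23.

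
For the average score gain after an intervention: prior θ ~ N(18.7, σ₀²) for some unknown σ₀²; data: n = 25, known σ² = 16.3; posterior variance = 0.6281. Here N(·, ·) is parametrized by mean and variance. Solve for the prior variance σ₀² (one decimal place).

σ₀² = 17.1

For the Normal–Normal model with known σ², precisions add: τ_n = τ₀ + n/σ².
So 1/σ₀² = 1/0.6281 − 25/16.3 = 1.592103 − 1.533742 = 0.058361.
Hence σ₀² = 1/0.058361 ≈ 17.1.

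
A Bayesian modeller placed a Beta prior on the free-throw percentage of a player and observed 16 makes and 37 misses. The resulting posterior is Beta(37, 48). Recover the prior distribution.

Beta(21, 11)

Beta is conjugate to the binomial likelihood: posterior = Beta(α+s, β+f).
So α = 37 − 16 = 21 and β = 48 − 37 = 11.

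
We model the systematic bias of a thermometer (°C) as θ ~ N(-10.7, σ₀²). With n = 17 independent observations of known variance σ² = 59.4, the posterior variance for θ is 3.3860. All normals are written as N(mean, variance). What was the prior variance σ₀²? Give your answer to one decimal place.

For the Normal–Normal model with known σ², precisions add: τ_n = τ₀ + n/σ².
So 1/σ₀² = 1/3.3860 − 17/59.4 = 0.295334 − 0.286195 = 0.009139.
Hence σ₀² = 1/0.009139 ≈ 109.4.

σ₀² = 109.4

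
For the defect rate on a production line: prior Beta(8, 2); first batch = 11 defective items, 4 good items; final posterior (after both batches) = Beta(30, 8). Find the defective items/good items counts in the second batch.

Because Beta–binomial updating is additive in the counts, the combined data contributed (α_post−α_prior, β_post−β_prior) successes and failures.
Total across both batches: 30−8=22 defective items, 8−2=6 good items.
Subtract the first batch: 22−11=11 defective items and 6−4=2 good items.

11 defective items and 2 good items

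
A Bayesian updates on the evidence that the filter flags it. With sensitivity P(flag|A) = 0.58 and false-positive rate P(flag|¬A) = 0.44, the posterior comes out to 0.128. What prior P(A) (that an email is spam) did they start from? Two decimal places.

In odds form, posterior odds = prior odds × likelihood ratio, so prior odds = posterior odds ÷ LR.
Posterior odds = 0.128/(1−0.128) = 0.1468. LR = 0.58/0.44 = 1.3182.
Prior odds = 0.1468/1.3182 = 0.1114, so P(A) = 0.1114/(1+0.1114) ≈ 0.10.

P(A) = 0.10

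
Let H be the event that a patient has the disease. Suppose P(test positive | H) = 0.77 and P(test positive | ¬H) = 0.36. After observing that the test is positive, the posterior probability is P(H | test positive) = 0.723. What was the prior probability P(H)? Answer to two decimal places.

In odds form, posterior odds = prior odds × likelihood ratio, so prior odds = posterior odds ÷ LR.
Posterior odds = 0.723/(1−0.723) = 2.6101. LR = 0.77/0.36 = 2.1389.
Prior odds = 2.6101/2.1389 = 1.2203, so P(H) = 1.2203/(1+1.2203) ≈ 0.55.

P(H) = 0.55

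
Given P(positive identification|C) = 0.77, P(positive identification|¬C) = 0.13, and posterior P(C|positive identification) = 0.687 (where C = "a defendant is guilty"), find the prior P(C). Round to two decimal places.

P(C) = 0.27

Bayes' rule in odds form gives O(C|E) = O(C)·[P(E|C)/P(E|¬C)], hence O(C) = O(C|E)/LR.
Posterior odds = 0.687/(1−0.687) = 2.1949. LR = 0.77/0.13 = 5.9231.
Prior odds = 2.1949/5.9231 = 0.3706, so P(C) = 0.3706/(1+0.3706) ≈ 0.27.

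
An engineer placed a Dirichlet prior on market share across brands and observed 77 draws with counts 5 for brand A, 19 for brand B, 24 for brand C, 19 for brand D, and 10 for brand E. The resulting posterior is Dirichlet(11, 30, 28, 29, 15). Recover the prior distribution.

For a Dirichlet(α) prior with multinomial counts c, the posterior is Dirichlet(α + c) componentwise.
Subtract each count from the matching posterior parameter: 11−5=6, 30−19=11, 28−24=4, 29−19=10, 15−10=5.

Dirichlet(6, 11, 4, 10, 5)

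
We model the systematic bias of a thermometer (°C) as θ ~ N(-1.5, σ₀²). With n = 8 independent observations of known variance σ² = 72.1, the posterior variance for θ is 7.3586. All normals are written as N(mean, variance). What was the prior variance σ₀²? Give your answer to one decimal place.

Posterior precision equals prior precision plus data precision: 1/σ_n² = 1/σ₀² + n/σ².
So 1/σ₀² = 1/7.3586 − 8/72.1 = 0.135895 − 0.110957 = 0.024938.
Hence σ₀² = 1/0.024938 ≈ 40.1.

σ₀² = 40.1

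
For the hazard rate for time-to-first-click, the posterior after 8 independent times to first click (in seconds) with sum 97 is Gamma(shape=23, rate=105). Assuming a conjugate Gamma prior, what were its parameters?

Gamma(shape=15, rate=8)

Gamma–exponential conjugacy: posterior shape = α + n, posterior rate = β + Σtᵢ.
So α = 23 − 8 = 15 and β = 105 − 97 = 8.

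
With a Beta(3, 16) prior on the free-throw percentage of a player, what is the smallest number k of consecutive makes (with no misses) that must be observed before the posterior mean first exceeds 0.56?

After k makes and 0 misses the posterior is Beta(3+k, 16), with mean (3+k)/(3+16+k).
Set (3+k)/(19+k) > 0.56 and solve: k > (0.56·19 − 3)/(1 − 0.56) = 17.364.
The smallest integer exceeding 17.364 is 18.

k = 18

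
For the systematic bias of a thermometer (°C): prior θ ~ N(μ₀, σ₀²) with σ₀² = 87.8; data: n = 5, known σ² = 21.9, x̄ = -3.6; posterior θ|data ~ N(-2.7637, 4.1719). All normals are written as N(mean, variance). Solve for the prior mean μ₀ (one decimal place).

μ₀ = 14.0

With known observation variance, the Normal–Normal posterior has precision τ_n = τ₀ + n/σ² and mean μ_n = (τ₀μ₀ + (n/σ²)x̄)/τ_n.
Here τ₀ = 1/87.8 = 0.011390 and τ_data = 5/21.9 = 0.228311, so τ_n = 0.239701.
Rearranging for μ₀: μ₀ = (μ_n·τ_n − τ_data·x̄)/τ₀ = (-2.7637·0.239701 − 0.228311·-3.6) / 0.011390 = 0.159458/0.011390 ≈ 14.0.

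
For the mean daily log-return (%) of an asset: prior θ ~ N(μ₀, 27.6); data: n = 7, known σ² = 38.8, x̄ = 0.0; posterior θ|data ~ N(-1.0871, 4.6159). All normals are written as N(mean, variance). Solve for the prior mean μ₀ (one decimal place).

The posterior mean is a precision-weighted average: μ_n = (τ₀μ₀ + τ_data·x̄)/(τ₀+τ_data), with τ₀=1/σ₀² and τ_data=n/σ².
Here τ₀ = 1/27.6 = 0.036232 and τ_data = 7/38.8 = 0.180412, so τ_n = 0.216644.
Rearranging for μ₀: μ₀ = (μ_n·τ_n − τ_data·x̄)/τ₀ = (-1.0871·0.216644 − 0.180412·0.0) / 0.036232 = -0.235514/0.036232 ≈ -6.5.

μ₀ = -6.5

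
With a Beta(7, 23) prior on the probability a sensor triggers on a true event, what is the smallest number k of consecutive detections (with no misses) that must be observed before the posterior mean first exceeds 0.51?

k = 17

After k detections and 0 misses the posterior is Beta(7+k, 23), with mean (7+k)/(7+23+k).
Set (7+k)/(30+k) > 0.51 and solve: k > (0.51·30 − 7)/(1 − 0.51) = 16.939.
The smallest integer exceeding 16.939 is 17, and checking k=17: (24)/(47) = 0.5106 > 0.51.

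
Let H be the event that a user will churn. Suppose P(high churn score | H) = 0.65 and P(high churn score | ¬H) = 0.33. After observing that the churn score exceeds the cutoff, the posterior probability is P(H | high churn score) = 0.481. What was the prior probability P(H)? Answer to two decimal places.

Bayes' rule in odds form gives O(H|E) = O(H)·[P(E|H)/P(E|¬H)], hence O(H) = O(H|E)/LR.
Posterior odds = 0.481/(1−0.481) = 0.9268. LR = 0.65/0.33 = 1.9697.
Prior odds = 0.9268/1.9697 = 0.4705, so P(H) = 0.4705/(1+0.4705) ≈ 0.32.

P(H) = 0.32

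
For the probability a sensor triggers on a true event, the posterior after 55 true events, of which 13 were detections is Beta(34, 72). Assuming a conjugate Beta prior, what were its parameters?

Beta(21, 30)

Beta is conjugate to the binomial likelihood: posterior = Beta(a+s, b+f).
Subtract the data counts: 34−13=21, 72−42=30.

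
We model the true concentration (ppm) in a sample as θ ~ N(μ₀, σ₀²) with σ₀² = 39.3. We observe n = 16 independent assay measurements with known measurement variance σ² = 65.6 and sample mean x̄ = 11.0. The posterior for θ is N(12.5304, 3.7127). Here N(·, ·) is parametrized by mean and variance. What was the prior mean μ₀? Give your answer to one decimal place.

The posterior mean is a precision-weighted average: μ_n = (τ₀μ₀ + τ_data·x̄)/(τ₀+τ_data), with τ₀=1/σ₀² and τ_data=n/σ².
Here τ₀ = 1/39.3 = 0.025445 and τ_data = 16/65.6 = 0.243902, so τ_n = 0.269347.
Rearranging for μ₀: μ₀ = (μ_n·τ_n − τ_data·x̄)/τ₀ = (12.5304·0.269347 − 0.243902·11.0) / 0.025445 = 0.692104/0.025445 ≈ 27.2.

μ₀ = 27.2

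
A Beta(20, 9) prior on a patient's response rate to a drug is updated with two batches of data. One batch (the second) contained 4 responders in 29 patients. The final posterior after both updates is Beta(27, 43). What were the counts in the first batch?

3 responders and 9 non-responders

Because Beta–binomial updating is additive in the counts, the combined data contributed (α_post−α_prior, β_post−β_prior) successes and failures.
Total across both batches: 27−20=7 responders, 43−9=34 non-responders.
Subtract the second batch: 7−4=3 responders and 34−25=9 non-responders.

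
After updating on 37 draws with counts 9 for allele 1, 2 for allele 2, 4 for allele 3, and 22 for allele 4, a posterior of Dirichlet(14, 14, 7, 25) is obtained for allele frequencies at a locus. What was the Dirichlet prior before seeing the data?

Dirichlet(5, 12, 3, 3)

For a Dirichlet(α) prior with multinomial counts c, the posterior is Dirichlet(α + c) componentwise.
Subtract each count from the matching posterior parameter: 14−9=5, 14−2=12, 7−4=3, 25−22=3.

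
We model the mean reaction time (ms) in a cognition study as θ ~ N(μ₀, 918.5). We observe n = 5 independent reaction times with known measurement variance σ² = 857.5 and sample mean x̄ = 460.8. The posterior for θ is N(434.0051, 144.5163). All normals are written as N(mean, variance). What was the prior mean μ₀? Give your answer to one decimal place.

The posterior mean is a precision-weighted average: μ_n = (τ₀μ₀ + τ_data·x̄)/(τ₀+τ_data), with τ₀=1/σ₀² and τ_data=n/σ².
Here τ₀ = 1/918.5 = 0.001089 and τ_data = 5/857.5 = 0.005831, so τ_n = 0.006920.
Rearranging for μ₀: μ₀ = (μ_n·τ_n − τ_data·x̄)/τ₀ = (434.0051·0.006920 − 0.005831·460.8) / 0.001089 = 0.316390/0.001089 ≈ 290.5.

μ₀ = 290.5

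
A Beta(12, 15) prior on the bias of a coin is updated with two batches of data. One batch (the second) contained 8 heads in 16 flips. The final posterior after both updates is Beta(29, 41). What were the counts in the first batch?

Sequential conjugate updates are equivalent to a single update on the pooled data, so total successes = posterior α − prior α and total failures = posterior β − prior β.
Total across both batches: 29−12=17 heads, 41−15=26 tails.
Subtract the second batch: 17−8=9 heads and 26−8=18 tails.

9 heads and 18 tails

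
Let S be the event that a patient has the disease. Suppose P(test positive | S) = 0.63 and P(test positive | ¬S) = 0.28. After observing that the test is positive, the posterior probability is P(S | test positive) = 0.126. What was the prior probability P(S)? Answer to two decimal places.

P(S) = 0.06

Bayes' rule in odds form gives O(S|E) = O(S)·[P(E|S)/P(E|¬S)], hence O(S) = O(S|E)/LR.
Posterior odds = 0.126/(1−0.126) = 0.1442. LR = 0.63/0.28 = 2.2500.
Prior odds = 0.1442/2.2500 = 0.0641, so P(S) = 0.0641/(1+0.0641) ≈ 0.06.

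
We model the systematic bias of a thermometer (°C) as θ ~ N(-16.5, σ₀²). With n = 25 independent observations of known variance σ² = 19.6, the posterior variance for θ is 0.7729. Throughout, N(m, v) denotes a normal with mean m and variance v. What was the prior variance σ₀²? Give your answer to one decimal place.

σ₀² = 54.6

For the Normal–Normal model with known σ², precisions add: τ_n = τ₀ + n/σ².
So 1/σ₀² = 1/0.7729 − 25/19.6 = 1.293828 − 1.275510 = 0.018318.
Hence σ₀² = 1/0.018318 ≈ 54.6.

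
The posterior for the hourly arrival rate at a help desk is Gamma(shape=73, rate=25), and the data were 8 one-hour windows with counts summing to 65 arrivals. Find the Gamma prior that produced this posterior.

Gamma(shape=8, rate=17)

Gamma–Poisson conjugacy: posterior shape = α + Σxᵢ, posterior rate = β + n.
So α = 73 − 65 = 8 and β = 25 − 8 = 17.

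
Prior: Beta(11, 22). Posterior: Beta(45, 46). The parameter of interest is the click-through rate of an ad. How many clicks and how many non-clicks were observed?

Under Beta–binomial conjugacy the posterior parameters are (α+s, β+f).
So s = 45 − 11 = 34 and f = 46 − 22 = 24.

34 clicks and 24 non-clicks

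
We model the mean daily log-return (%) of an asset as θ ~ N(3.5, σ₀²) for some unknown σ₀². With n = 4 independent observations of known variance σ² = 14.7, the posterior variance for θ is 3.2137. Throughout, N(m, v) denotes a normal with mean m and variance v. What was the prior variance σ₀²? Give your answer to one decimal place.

σ₀² = 25.6

Posterior precision equals prior precision plus data precision: 1/σ_n² = 1/σ₀² + n/σ².
So 1/σ₀² = 1/3.2137 − 4/14.7 = 0.311168 − 0.272109 = 0.039059.
Hence σ₀² = 1/0.039059 ≈ 25.6.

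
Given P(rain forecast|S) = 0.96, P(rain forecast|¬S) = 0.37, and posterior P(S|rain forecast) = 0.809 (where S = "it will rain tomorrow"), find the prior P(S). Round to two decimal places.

P(S) = 0.62

Bayes' rule in odds form gives O(S|E) = O(S)·[P(E|S)/P(E|¬S)], hence O(S) = O(S|E)/LR.
Posterior odds = 0.809/(1−0.809) = 4.2356. LR = 0.96/0.37 = 2.5946.
Prior odds = 4.2356/2.5946 = 1.6325, so P(S) = 1.6325/(1+1.6325) ≈ 0.62.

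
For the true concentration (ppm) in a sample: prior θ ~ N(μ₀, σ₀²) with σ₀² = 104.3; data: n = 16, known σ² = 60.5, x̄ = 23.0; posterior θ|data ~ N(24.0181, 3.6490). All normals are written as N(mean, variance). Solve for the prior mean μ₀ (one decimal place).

μ₀ = 52.1

With known observation variance, the Normal–Normal posterior has precision τ_n = τ₀ + n/σ² and mean μ_n = (τ₀μ₀ + (n/σ²)x̄)/τ_n.
Here τ₀ = 1/104.3 = 0.009588 and τ_data = 16/60.5 = 0.264463, so τ_n = 0.274051.
Rearranging for μ₀: μ₀ = (μ_n·τ_n − τ_data·x̄)/τ₀ = (24.0181·0.274051 − 0.264463·23.0) / 0.009588 = 0.499535/0.009588 ≈ 52.1.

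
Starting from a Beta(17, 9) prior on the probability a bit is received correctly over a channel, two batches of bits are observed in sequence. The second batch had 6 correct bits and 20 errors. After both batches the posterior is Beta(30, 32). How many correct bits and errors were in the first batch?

Because Beta–binomial updating is additive in the counts, the combined data contributed (α_post−α_prior, β_post−β_prior) successes and failures.
Total across both batches: 30−17=13 correct bits, 32−9=23 errors.
Subtract the second batch: 13−6=7 correct bits and 23−20=3 errors.

7 correct bits and 3 errors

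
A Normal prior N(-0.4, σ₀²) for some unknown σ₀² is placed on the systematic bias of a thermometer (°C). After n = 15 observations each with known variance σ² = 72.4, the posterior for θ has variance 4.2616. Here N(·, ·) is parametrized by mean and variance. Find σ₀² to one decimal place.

σ₀² = 36.4

For the Normal–Normal model with known σ², precisions add: τ_n = τ₀ + n/σ².
So 1/σ₀² = 1/4.2616 − 15/72.4 = 0.234654 − 0.207182 = 0.027472.
Hence σ₀² = 1/0.027472 ≈ 36.4.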